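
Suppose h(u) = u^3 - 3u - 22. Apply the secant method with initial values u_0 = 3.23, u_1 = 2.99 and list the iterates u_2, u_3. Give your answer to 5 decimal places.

h(3.23) = 2.0082670, h(2.99) = -4.2391010
u_2 = 2.9900000 − (-4.2391010)·(2.9900000 − 3.2300000) / (-4.2391010 − 2.0082670) = 2.9900000 − (1.0173842)/(-6.2473680) = 3.1528501
h(3.1528501) = -0.1177593
u_3 = 3.1528501 − (-0.1177593)·(3.1528501 − 2.9900000) / (-0.1177593 − (-4.2391010)) = 3.1528501 − (-0.0191771)/(4.1213417) = 3.1575032

3.15285, 3.15750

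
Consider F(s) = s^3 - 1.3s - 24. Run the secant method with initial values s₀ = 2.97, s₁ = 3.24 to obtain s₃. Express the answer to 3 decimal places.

F(2.97) = -1.66293, F(3.24) = 5.80022
s₂ = 3.24000 − 5.80022·(3.24000 − 2.97000) / (5.80022 − (-1.66293)) = 3.24000 − (1.56606)/(7.46315) = 3.03016
F(3.03016) = -0.11665
s₃ = 3.03016 − (-0.11665)·(3.03016 − 3.24000) / (-0.11665 − 5.80022) = 3.03016 − (0.02448)/(-5.91687) = 3.03430

3.034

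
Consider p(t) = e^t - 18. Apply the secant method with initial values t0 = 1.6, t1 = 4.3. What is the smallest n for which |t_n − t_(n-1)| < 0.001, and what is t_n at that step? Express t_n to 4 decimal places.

p(1.6) = -13.046968, p(4.3) = 55.699794
t2 = 4.300000 − 55.699794·(2.700000)/(68.746761) = 2.112414;  |Δ| = 2.187586
p(2.112414) = -9.731822
t3 = 2.112414 − (-9.731822)·(-2.187586)/(-65.431616) = 2.437780;  |Δ| = 0.325366
p(2.437780) = -6.552404
t4 = 2.437780 − (-6.552404)·(0.325366)/(3.179418) = 3.108320;  |Δ| = 0.670540
p(3.108320) = 4.383402
t5 = 3.108320 − 4.383402·(0.670540)/(10.935806) = 2.839547;  |Δ| = 0.268773
p(2.839547) = -0.891986
t6 = 2.839547 − (-0.891986)·(-0.268773)/(-5.275388) = 2.884992;  |Δ| = 0.045445
p(2.884992) = -0.096571
t7 = 2.884992 − (-0.096571)·(0.045445)/(0.795416) = 2.890510;  |Δ| = 0.005517
p(2.890510) = 0.002484
t8 = 2.890510 − 0.002484·(0.005517)/(0.099054) = 2.890371;  |Δ| = 0.000138
|t8 − t7| = 0.000138 < 0.001

n = 8, t_n = 2.8904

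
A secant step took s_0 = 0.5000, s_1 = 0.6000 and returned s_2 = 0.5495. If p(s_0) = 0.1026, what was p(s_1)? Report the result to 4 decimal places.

-0.1047

The secant line through (0.5000, 0.1026) and (0.6000, p(s_1)) crosses zero at s_2 = 0.5495.
So (0.5000, 0.1026), (0.6000, p(s_1)), (0.5495, 0) are collinear:
p(s_1) = 0.1026 · (0.6000 − 0.5495) / (0.5000 − 0.5495) = 0.1026 · (0.050500)/(-0.049500) = -0.104673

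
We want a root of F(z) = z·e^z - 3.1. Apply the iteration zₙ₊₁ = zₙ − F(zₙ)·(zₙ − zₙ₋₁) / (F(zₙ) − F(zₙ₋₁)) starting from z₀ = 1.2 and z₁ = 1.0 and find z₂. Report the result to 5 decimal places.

1.06031

F(1.2) = 0.8841403, F(1.0) = -0.3817182
z₂ = 1.0000000 − (-0.3817182)·(1.0000000 − 1.2000000) / (-0.3817182 − 0.8841403) = 1.0000000 − (0.0763436)/(-1.2658585) = 1.0603098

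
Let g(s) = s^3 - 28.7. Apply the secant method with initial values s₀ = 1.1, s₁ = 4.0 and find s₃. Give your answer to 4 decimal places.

2.8637

g(1.1) = -27.369000, g(4.0) = 35.300000
s₂ = 4.000000 − 35.300000·(4.000000 − 1.100000) / (35.300000 − (-27.369000)) = 4.000000 − (102.370000)/(62.669000) = 2.366497
g(2.366497) = -15.446888
s₃ = 2.366497 − (-15.446888)·(2.366497 − 4.000000) / (-15.446888 − 35.300000) = 2.366497 − (25.232538)/(-50.746888) = 2.863720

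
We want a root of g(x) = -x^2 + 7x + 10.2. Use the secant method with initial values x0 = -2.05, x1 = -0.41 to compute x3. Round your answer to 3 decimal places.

g(-2.05) = -8.35250, g(-0.41) = 7.16190
x2 = -0.41000 − 7.16190·(-0.41000 − (-2.05000)) / (7.16190 − (-8.35250)) = -0.41000 − (11.74552)/(15.51440) = -1.16707
g(-1.16707) = 0.66844
x3 = -1.16707 − 0.66844·(-1.16707 − (-0.41000)) / (0.66844 − 7.16190) = -1.16707 − (-0.50606)/(-6.49346) = -1.24501

-1.245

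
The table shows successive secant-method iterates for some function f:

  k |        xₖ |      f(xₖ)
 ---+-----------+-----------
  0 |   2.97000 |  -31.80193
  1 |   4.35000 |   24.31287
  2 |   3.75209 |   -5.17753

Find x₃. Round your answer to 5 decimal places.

x₃ = 3.75209 − (-5.17753)·(3.75209 − 4.35000) / (-5.17753 − 24.31287)
   = 3.75209 − (3.0956970)/(-29.4904000) = 3.8570630

3.85706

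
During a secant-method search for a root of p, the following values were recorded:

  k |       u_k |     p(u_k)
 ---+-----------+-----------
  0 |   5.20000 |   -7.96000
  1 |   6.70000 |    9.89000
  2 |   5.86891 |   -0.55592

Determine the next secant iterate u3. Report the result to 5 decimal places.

u3 = 5.86891 − (-0.55592)·(5.86891 − 6.70000) / (-0.55592 − 9.89000)
   = 5.86891 − (0.4620196)/(-10.4459200) = 5.9131397

5.91314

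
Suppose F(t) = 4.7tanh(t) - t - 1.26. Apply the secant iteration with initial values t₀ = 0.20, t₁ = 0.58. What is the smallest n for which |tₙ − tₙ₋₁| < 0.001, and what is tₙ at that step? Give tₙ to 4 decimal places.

n = 5, tₙ = 0.3592

F(0.20) = -0.532336, F(0.58) = 0.616528
t₂ = 0.580000 − 0.616528·(0.380000)/(1.148864) = 0.376076;  |Δ| = 0.203924
F(0.376076) = 0.052611
t₃ = 0.376076 − 0.052611·(-0.203924)/(-0.563917) = 0.357051;  |Δ| = 0.019025
F(0.357051) = -0.006765
t₄ = 0.357051 − (-0.006765)·(-0.019025)/(-0.059376) = 0.359219;  |Δ| = 0.002168
F(0.359219) = 0.000053
t₅ = 0.359219 − 0.000053·(0.002168)/(0.006818) = 0.359202;  |Δ| = 0.000017
|t₅ − t₄| = 0.000017 < 0.001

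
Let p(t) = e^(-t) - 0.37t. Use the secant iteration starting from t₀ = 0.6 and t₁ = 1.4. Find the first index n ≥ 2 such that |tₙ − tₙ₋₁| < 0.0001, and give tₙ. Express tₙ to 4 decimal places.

p(0.6) = 0.326812, p(1.4) = -0.271403
t₂ = 1.400000 − (-0.271403)·(0.800000)/(-0.598215) = 1.037049;  |Δ| = 0.362951
p(1.037049) = -0.029209
t₃ = 1.037049 − (-0.029209)·(-0.362951)/(0.242194) = 0.993277;  |Δ| = 0.043773
p(0.993277) = 0.002849
t₄ = 0.993277 − 0.002849·(-0.043773)/(0.032058) = 0.997166;  |Δ| = 0.003890
p(0.997166) = -0.000028
t₅ = 0.997166 − (-0.000028)·(0.003890)/(-0.002877) = 0.997128;  |Δ| = 0.000038
|t₅ − t₄| = 0.000038 < 0.0001

n = 5, tₙ = 0.9971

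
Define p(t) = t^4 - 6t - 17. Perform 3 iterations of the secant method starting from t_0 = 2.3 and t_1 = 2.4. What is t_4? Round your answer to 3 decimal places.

2.363

p(2.3) = -2.81590, p(2.4) = 1.77760
t_2 = 2.40000 − 1.77760·(2.40000 − 2.30000) / (1.77760 − (-2.81590)) = 2.40000 − (0.17776)/(4.59350) = 2.36130
p(2.36130) = -0.07886
t_3 = 2.36130 − (-0.07886)·(2.36130 − 2.40000) / (-0.07886 − 1.77760) = 2.36130 − (0.00305)/(-1.85646) = 2.36295
p(2.36295) = -0.00206
t_4 = 2.36295 − (-0.00206)·(2.36295 − 2.36130) / (-0.00206 − (-0.07886)) = 2.36295 − (0.00000)/(0.07680) = 2.36299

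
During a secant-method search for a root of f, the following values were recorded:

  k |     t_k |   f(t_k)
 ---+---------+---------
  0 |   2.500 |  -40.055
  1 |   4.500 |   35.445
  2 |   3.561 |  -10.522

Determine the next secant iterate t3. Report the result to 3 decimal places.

t3 = 3.561 − (-10.522)·(3.561 − 4.500) / (-10.522 − 35.445)
   = 3.561 − (9.88016)/(-45.96700) = 3.77594

3.776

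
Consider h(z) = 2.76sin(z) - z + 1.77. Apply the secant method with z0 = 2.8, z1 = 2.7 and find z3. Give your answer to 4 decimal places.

h(2.8) = -0.105433, h(2.7) = 0.249568
z2 = 2.700000 − 0.249568·(2.700000 − 2.800000) / (0.249568 − (-0.105433)) = 2.700000 − (-0.024957)/(0.355001) = 2.770301
h(2.770301) = 0.001081
z3 = 2.770301 − 0.001081·(2.770301 − 2.700000) / (0.001081 − 0.249568) = 2.770301 − (0.000076)/(-0.248487) = 2.770607

2.7706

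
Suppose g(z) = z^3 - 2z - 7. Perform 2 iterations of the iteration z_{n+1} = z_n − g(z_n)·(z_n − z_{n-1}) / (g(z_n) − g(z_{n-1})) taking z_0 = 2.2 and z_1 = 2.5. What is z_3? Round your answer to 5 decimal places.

2.25750

g(2.2) = -0.7520000, g(2.5) = 3.6250000
z_2 = 2.5000000 − 3.6250000·(2.5000000 − 2.2000000) / (3.6250000 − (-0.7520000)) = 2.5000000 − (1.0875000)/(4.3770000) = 2.2515422
g(2.2515422) = -0.0890218
z_3 = 2.2515422 − (-0.0890218)·(2.2515422 − 2.5000000) / (-0.0890218 − 3.6250000) = 2.2515422 − (0.0221182)/(-3.7140218) = 2.2574975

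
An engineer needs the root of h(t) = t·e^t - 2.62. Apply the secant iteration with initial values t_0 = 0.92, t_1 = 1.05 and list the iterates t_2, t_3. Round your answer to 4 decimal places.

0.9785, 0.9815

h(0.92) = -0.311453, h(1.05) = 0.380534
t_2 = 1.050000 − 0.380534·(1.050000 − 0.920000) / (0.380534 − (-0.311453)) = 1.050000 − (0.049469)/(0.691987) = 0.978511
h(0.978511) = -0.016679
t_3 = 0.978511 − (-0.016679)·(0.978511 − 1.050000) / (-0.016679 − 0.380534) = 0.978511 − (0.001192)/(-0.397213) = 0.981513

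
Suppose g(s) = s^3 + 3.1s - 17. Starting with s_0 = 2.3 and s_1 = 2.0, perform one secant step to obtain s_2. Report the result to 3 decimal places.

2.165

g(2.3) = 2.29700, g(2.0) = -2.80000
s_2 = 2.00000 − (-2.80000)·(2.00000 − 2.30000) / (-2.80000 − 2.29700) = 2.00000 − (0.84000)/(-5.09700) = 2.16480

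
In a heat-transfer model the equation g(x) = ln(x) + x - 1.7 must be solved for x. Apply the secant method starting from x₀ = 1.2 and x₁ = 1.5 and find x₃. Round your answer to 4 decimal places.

1.3787

g(1.2) = -0.317678, g(1.5) = 0.205465
x₂ = 1.500000 − 0.205465·(1.500000 − 1.200000) / (0.205465 − (-0.317678)) = 1.500000 − (0.061640)/(0.523144) = 1.382175
g(1.382175) = 0.005833
x₃ = 1.382175 − 0.005833·(1.382175 − 1.500000) / (0.005833 − 0.205465) = 1.382175 − (-0.000687)/(-0.199632) = 1.378732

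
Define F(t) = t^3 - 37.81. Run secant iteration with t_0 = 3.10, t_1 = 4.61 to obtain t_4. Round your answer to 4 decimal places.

F(3.10) = -8.019000, F(4.61) = 60.162181
t_2 = 4.610000 − 60.162181·(4.610000 − 3.100000) / (60.162181 − (-8.019000)) = 4.610000 − (90.844893)/(68.181181) = 3.277596
F(3.277596) = -2.599988
t_3 = 3.277596 − (-2.599988)·(3.277596 − 4.610000) / (-2.599988 − 60.162181) = 3.277596 − (3.464235)/(-62.762169) = 3.332792
F(3.332792) = -0.791004
t_4 = 3.332792 − (-0.791004)·(3.332792 − 3.277596) / (-0.791004 − (-2.599988)) = 3.332792 − (-0.043660)/(1.808983) = 3.356927

3.3569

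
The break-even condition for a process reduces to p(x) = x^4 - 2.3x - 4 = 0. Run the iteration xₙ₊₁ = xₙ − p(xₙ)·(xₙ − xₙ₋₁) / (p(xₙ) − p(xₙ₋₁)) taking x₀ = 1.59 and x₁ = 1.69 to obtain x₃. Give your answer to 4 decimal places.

p(1.59) = -1.265710, p(1.69) = 0.270307
x₂ = 1.690000 − 0.270307·(1.690000 − 1.590000) / (0.270307 − (-1.265710)) = 1.690000 − (0.027031)/(1.536018) = 1.672402
p(1.672402) = -0.023715
x₃ = 1.672402 − (-0.023715)·(1.672402 − 1.690000) / (-0.023715 − 0.270307) = 1.672402 − (0.000417)/(-0.294022) = 1.673821

1.6738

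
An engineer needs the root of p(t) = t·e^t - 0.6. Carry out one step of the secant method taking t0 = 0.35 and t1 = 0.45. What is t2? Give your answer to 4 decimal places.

0.3994

p(0.35) = -0.103326, p(0.45) = 0.105740
t2 = 0.450000 − 0.105740·(0.450000 − 0.350000) / (0.105740 − (-0.103326)) = 0.450000 − (0.010574)/(0.209067) = 0.399423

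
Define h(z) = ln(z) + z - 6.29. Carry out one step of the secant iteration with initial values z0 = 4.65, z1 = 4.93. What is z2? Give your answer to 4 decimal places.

4.7353

h(4.65) = -0.103133, h(4.93) = 0.235339
z2 = 4.930000 − 0.235339·(4.930000 − 4.650000) / (0.235339 − (-0.103133)) = 4.930000 − (0.065895)/(0.338472) = 4.735316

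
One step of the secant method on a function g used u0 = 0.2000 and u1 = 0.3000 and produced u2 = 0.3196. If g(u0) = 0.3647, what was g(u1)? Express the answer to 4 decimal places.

0.0598

The secant line through (0.2000, 0.3647) and (0.3000, g(u1)) crosses zero at u2 = 0.3196.
So (0.2000, 0.3647), (0.3000, g(u1)), (0.3196, 0) are collinear:
g(u1) = 0.3647 · (0.3000 − 0.3196) / (0.2000 − 0.3196) = 0.3647 · (-0.019600)/(-0.119600) = 0.059767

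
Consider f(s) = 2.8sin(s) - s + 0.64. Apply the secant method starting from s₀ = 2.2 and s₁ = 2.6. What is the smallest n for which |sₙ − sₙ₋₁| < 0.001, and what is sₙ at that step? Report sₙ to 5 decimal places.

n = 4, sₙ = 2.44230

f(2.2) = 0.7037899, f(2.6) = -0.5165962
s₂ = 2.6000000 − (-0.5165962)·(0.4000000)/(-1.2203861) = 2.4306778;  |Δ| = 0.1693222
f(2.4306778) = 0.0363986
s₃ = 2.4306778 − 0.0363986·(-0.1693222)/(0.5529948) = 2.4418227;  |Δ| = 0.0111449
f(2.4418227) = 0.0014940
s₄ = 2.4418227 − 0.0014940·(0.0111449)/(-0.0349046) = 2.4422998;  |Δ| = 0.0004770
|s₄ − s₃| = 0.0004770 < 0.001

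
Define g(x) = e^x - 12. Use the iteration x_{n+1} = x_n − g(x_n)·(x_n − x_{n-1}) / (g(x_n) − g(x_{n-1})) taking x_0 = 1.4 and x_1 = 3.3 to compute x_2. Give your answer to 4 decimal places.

2.0547

g(1.4) = -7.944800, g(3.3) = 15.112639
x_2 = 3.300000 − 15.112639·(3.300000 − 1.400000) / (15.112639 − (-7.944800)) = 3.300000 − (28.714014)/(23.057439) = 2.054675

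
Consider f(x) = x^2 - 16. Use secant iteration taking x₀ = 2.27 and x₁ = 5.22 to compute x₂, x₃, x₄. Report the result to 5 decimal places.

3.71821, 3.96154, 4.00141

f(2.27) = -10.8471000, f(5.22) = 11.2484000
x₂ = 5.2200000 − 11.2484000·(5.2200000 − 2.2700000) / (11.2484000 − (-10.8471000)) = 5.2200000 − (33.1827800)/(22.0955000) = 3.7182109
f(3.7182109) = -2.1749073
x₃ = 3.7182109 − (-2.1749073)·(3.7182109 − 5.2200000) / (-2.1749073 − 11.2484000) = 3.7182109 − (3.2662520)/(-13.4233073) = 3.9615379
f(3.9615379) = -0.3062177
x₄ = 3.9615379 − (-0.3062177)·(3.9615379 − 3.7182109) / (-0.3062177 − (-2.1749073)) = 3.9615379 − (-0.0745110)/(1.8686896) = 4.0014113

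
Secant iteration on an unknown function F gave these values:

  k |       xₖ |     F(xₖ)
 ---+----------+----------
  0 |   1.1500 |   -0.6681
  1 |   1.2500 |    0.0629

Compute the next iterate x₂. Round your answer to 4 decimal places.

x₂ = 1.2500 − 0.0629·(1.2500 − 1.1500) / (0.0629 − (-0.6681))
   = 1.2500 − (0.006290)/(0.731000) = 1.241395

1.2414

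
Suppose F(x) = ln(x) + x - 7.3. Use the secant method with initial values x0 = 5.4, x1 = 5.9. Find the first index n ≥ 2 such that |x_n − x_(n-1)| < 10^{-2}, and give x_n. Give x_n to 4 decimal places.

n = 3, x_n = 5.5807

F(5.4) = -0.213601, F(5.9) = 0.374952
x2 = 5.900000 − 0.374952·(0.500000)/(0.588553) = 5.581463;  |Δ| = 0.318537
F(5.581463) = 0.000914
x3 = 5.581463 − 0.000914·(-0.318537)/(-0.374039) = 5.580685;  |Δ| = 0.000778
|x3 − x2| = 0.000778 < 10^{-2}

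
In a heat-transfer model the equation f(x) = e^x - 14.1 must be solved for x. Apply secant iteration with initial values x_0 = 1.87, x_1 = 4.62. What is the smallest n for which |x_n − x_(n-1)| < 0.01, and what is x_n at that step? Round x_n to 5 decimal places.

f(1.87) = -7.6117036, f(4.62) = 87.3940321
x_2 = 4.6200000 − 87.3940321·(2.7500000)/(95.0057357) = 2.0903255;  |Δ| = 2.5296745
f(2.0903255) = -6.0124529
x_3 = 2.0903255 − (-6.0124529)·(-2.5296745)/(-93.4064850) = 2.2531573;  |Δ| = 0.1628318
f(2.2531573) = -4.5822611
x_4 = 2.2531573 − (-4.5822611)·(0.1628318)/(1.4301918) = 2.7748621;  |Δ| = 0.5217048
f(2.7748621) = 1.9364157
x_5 = 2.7748621 − 1.9364157·(0.5217048)/(6.5186768) = 2.6198863;  |Δ| = 0.1549758
f(2.6198863) = -0.3658383
x_6 = 2.6198863 − (-0.3658383)·(-0.1549758)/(-2.3022541) = 2.6445126;  |Δ| = 0.0246263
f(2.6445126) = -0.0234171
x_7 = 2.6445126 − (-0.0234171)·(0.0246263)/(0.3424212) = 2.6461967;  |Δ| = 0.0016841
|x_7 − x_6| = 0.0016841 < 0.01

n = 7, x_n = 2.64620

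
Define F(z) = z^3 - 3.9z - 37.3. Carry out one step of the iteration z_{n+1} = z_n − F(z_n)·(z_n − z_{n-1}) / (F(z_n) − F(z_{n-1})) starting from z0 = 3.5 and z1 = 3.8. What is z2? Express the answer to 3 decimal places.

F(3.5) = -8.07500, F(3.8) = 2.75200
z2 = 3.80000 − 2.75200·(3.80000 − 3.50000) / (2.75200 − (-8.07500)) = 3.80000 − (0.82560)/(10.82700) = 3.72375

3.724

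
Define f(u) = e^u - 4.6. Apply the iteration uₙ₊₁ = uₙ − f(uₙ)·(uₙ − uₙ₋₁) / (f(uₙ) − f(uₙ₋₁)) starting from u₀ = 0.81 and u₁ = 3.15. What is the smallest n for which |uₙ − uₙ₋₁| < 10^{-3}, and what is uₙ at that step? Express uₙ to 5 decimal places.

f(0.81) = -2.3520920, f(3.15) = 18.7360646
u₂ = 3.1500000 − 18.7360646·(2.3400000)/(21.0881566) = 1.0709946;  |Δ| = 2.0790054
f(1.0709946) = -1.6817194
u₃ = 1.0709946 − (-1.6817194)·(-2.0790054)/(-20.4177840) = 1.2422328;  |Δ| = 0.1712382
f(1.2422328) = -1.1366623
u₄ = 1.2422328 − (-1.1366623)·(0.1712382)/(0.5450571) = 1.5993329;  |Δ| = 0.3571002
f(1.5993329) = 0.3497295
u₅ = 1.5993329 − 0.3497295·(0.3571002)/(1.4863918) = 1.5153117;  |Δ| = 0.0840212
f(1.5153117) = -0.0491606
u₆ = 1.5153117 − (-0.0491606)·(-0.0840212)/(-0.3988901) = 1.5256668;  |Δ| = 0.0103551
f(1.5256668) = -0.0017915
u₇ = 1.5256668 − (-0.0017915)·(0.0103551)/(0.0473691) = 1.5260584;  |Δ| = 0.0003916
|u₇ − u₆| = 0.0003916 < 10^{-3}

n = 7, uₙ = 1.52606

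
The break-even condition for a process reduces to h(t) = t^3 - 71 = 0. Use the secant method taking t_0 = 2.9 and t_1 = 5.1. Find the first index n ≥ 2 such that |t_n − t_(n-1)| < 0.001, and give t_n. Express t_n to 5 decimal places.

n = 6, t_n = 4.14082

h(2.9) = -46.6110000, h(5.1) = 61.6510000
t_2 = 5.1000000 − 61.6510000·(2.2000000)/(108.2620000) = 3.8471855;  |Δ| = 1.2528145
h(3.8471855) = -14.0584359
t_3 = 3.8471855 − (-14.0584359)·(-1.2528145)/(-75.7094359) = 4.0798198;  |Δ| = 0.2326343
h(4.0798198) = -3.0916849
t_4 = 4.0798198 − (-3.0916849)·(0.2326343)/(10.9667510) = 4.1454028;  |Δ| = 0.0655830
h(4.1454028) = 0.2361118
t_5 = 4.1454028 − 0.2361118·(0.0655830)/(3.3277967) = 4.1407496;  |Δ| = 0.0046532
h(4.1407496) = -0.0035060
t_6 = 4.1407496 − (-0.0035060)·(-0.0046532)/(-0.2396178) = 4.1408177;  |Δ| = 0.0000681
|t_6 − t_5| = 0.0000681 < 0.001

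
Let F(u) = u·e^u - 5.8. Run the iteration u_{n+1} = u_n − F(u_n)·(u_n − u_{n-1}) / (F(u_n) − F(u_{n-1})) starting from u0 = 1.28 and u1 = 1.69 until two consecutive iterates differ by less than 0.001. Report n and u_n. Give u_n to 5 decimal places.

n = 5, u_n = 1.41250

F(1.28) = -1.1963012, F(1.69) = 3.3589224
u2 = 1.6900000 − 3.3589224·(0.4100000)/(4.5552235) = 1.3876750;  |Δ| = 0.3023250
F(1.3876750) = -0.2416317
u3 = 1.3876750 − (-0.2416317)·(-0.3023250)/(-3.6005541) = 1.4079639;  |Δ| = 0.0202889
F(1.4079639) = -0.0447732
u4 = 1.4079639 − (-0.0447732)·(0.0202889)/(0.1968584) = 1.4125783;  |Δ| = 0.0046145
F(1.4125783) = 0.0007950
u5 = 1.4125783 − 0.0007950·(0.0046145)/(0.0455683) = 1.4124978;  |Δ| = 0.0000805
|u5 − u4| = 0.0000805 < 0.001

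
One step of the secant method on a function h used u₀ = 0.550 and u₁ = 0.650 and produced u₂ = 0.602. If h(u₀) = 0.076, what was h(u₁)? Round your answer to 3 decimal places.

-0.070

The secant line through (0.550, 0.076) and (0.650, h(u₁)) crosses zero at u₂ = 0.602.
So (0.550, 0.076), (0.650, h(u₁)), (0.602, 0) are collinear:
h(u₁) = 0.076 · (0.650 − 0.602) / (0.550 − 0.602) = 0.076 · (0.04800)/(-0.05200) = -0.07015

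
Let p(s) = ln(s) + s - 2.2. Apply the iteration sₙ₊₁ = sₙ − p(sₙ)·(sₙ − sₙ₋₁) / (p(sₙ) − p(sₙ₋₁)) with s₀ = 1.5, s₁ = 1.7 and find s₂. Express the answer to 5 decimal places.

1.68116

p(1.5) = -0.2945349, p(1.7) = 0.0306283
s₂ = 1.7000000 − 0.0306283·(1.7000000 − 1.5000000) / (0.0306283 − (-0.2945349)) = 1.7000000 − (0.0061257)/(0.3251631) = 1.6811613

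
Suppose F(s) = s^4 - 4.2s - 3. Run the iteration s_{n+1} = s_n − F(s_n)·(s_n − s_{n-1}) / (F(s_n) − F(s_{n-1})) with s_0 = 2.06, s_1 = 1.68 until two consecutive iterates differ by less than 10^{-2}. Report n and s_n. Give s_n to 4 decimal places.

F(2.06) = 6.356141, F(1.68) = -2.090058
s_2 = 1.680000 − (-2.090058)·(-0.380000)/(-8.446199) = 1.774033;  |Δ| = 0.094033
F(1.774033) = -0.546113
s_3 = 1.774033 − (-0.546113)·(0.094033)/(1.543945) = 1.807294;  |Δ| = 0.033261
F(1.807294) = 0.078152
s_4 = 1.807294 − 0.078152·(0.033261)/(0.624265) = 1.803130;  |Δ| = 0.004164
|s_4 − s_3| = 0.004164 < 10^{-2}

n = 4, s_n = 1.8031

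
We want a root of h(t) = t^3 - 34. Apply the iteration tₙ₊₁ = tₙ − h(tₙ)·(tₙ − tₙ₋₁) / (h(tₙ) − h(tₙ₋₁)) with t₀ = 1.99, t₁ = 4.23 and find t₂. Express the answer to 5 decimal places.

h(1.99) = -26.1194010, h(4.23) = 41.6869670
t₂ = 4.2300000 − 41.6869670·(4.2300000 − 1.9900000) / (41.6869670 − (-26.1194010)) = 4.2300000 − (93.3788061)/(67.8063680) = 2.8528608

2.85286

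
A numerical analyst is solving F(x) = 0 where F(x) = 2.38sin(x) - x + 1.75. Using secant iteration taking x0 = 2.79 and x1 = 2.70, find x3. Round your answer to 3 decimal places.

F(2.79) = -0.22034, F(2.70) = 0.06716
x2 = 2.70000 − 0.06716·(2.70000 − 2.79000) / (0.06716 − (-0.22034)) = 2.70000 − (-0.00604)/(0.28751) = 2.72102
F(2.72102) = 0.00068
x3 = 2.72102 − 0.00068·(2.72102 − 2.70000) / (0.00068 − 0.06716) = 2.72102 − (0.00001)/(-0.06648) = 2.72124

2.721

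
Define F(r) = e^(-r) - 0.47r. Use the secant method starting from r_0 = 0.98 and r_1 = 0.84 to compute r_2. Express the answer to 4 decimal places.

F(0.98) = -0.085289, F(0.84) = 0.036911
r_2 = 0.840000 − 0.036911·(0.840000 − 0.980000) / (0.036911 − (-0.085289)) = 0.840000 − (-0.005167)/(0.122199) = 0.882287

0.8823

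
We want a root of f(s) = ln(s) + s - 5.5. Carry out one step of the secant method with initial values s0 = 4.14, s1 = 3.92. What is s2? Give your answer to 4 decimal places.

f(4.14) = 0.060696, f(3.92) = -0.213908
s2 = 3.920000 − (-0.213908)·(3.920000 − 4.140000) / (-0.213908 − 0.060696) = 3.920000 − (0.047060)/(-0.274604) = 4.091373

4.0914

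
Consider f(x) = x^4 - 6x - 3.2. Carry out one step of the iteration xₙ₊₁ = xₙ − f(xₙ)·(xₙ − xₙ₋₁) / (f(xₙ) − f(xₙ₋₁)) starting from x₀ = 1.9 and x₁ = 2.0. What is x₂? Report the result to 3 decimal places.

f(1.9) = -1.56790, f(2.0) = 0.80000
x₂ = 2.00000 − 0.80000·(2.00000 − 1.90000) / (0.80000 − (-1.56790)) = 2.00000 − (0.08000)/(2.36790) = 1.96621

1.966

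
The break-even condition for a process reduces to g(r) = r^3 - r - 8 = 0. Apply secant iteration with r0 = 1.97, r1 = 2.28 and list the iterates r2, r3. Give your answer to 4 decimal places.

g(1.97) = -2.324627, g(2.28) = 1.572352
r2 = 2.280000 − 1.572352·(2.280000 − 1.970000) / (1.572352 − (-2.324627)) = 2.280000 − (0.487429)/(3.896979) = 2.154921
g(2.154921) = -0.148144
r3 = 2.154921 − (-0.148144)·(2.154921 − 2.280000) / (-0.148144 − 1.572352) = 2.154921 − (0.018530)/(-1.720496) = 2.165691

2.1549, 2.1657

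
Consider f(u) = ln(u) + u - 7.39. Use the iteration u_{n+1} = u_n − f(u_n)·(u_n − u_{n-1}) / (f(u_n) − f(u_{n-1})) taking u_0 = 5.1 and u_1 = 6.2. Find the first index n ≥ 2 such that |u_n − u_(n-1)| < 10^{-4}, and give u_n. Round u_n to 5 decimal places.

n = 4, u_n = 5.65709

f(5.1) = -0.6607595, f(6.2) = 0.6345493
u_2 = 6.2000000 − 0.6345493·(1.1000000)/(1.2953088) = 5.6611291;  |Δ| = 0.5388709
f(5.6611291) = 0.0047524
u_3 = 5.6611291 − 0.0047524·(-0.5388709)/(-0.6297969) = 5.6570628;  |Δ| = 0.0040663
f(5.6570628) = -0.0000324
u_4 = 5.6570628 − (-0.0000324)·(-0.0040663)/(-0.0047849) = 5.6570903;  |Δ| = 0.0000276
|u_4 − u_3| = 0.0000276 < 10^{-4}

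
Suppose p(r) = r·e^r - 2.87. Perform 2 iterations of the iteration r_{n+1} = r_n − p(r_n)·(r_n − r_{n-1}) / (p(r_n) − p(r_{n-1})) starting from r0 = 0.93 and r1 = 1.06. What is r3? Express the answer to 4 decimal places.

1.0273

p(0.93) = -0.512906, p(1.06) = 0.189553
r2 = 1.060000 − 0.189553·(1.060000 − 0.930000) / (0.189553 − (-0.512906)) = 1.060000 − (0.024642)/(0.702460) = 1.024921
p(1.024921) = -0.013676
r3 = 1.024921 − (-0.013676)·(1.024921 − 1.060000) / (-0.013676 − 0.189553) = 1.024921 − (0.000480)/(-0.203229) = 1.027281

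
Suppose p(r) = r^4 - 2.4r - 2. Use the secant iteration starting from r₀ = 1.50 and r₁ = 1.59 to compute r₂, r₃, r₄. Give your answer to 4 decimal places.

1.5435, 1.5457, 1.5458

p(1.50) = -0.537500, p(1.59) = 0.575290
r₂ = 1.590000 − 0.575290·(1.590000 − 1.500000) / (0.575290 − (-0.537500)) = 1.590000 − (0.051776)/(1.112790) = 1.543472
p(1.543472) = -0.028954
r₃ = 1.543472 − (-0.028954)·(1.543472 − 1.590000) / (-0.028954 − 0.575290) = 1.543472 − (0.001347)/(-0.604244) = 1.545701
p(1.545701) = -0.001442
r₄ = 1.545701 − (-0.001442)·(1.545701 − 1.543472) / (-0.001442 − (-0.028954)) = 1.545701 − (-0.000003)/(0.027512) = 1.545818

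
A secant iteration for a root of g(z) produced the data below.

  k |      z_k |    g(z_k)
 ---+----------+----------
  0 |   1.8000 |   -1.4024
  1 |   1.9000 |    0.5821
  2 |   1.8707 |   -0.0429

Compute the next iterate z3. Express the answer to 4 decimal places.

1.8727

z3 = 1.8707 − (-0.0429)·(1.8707 − 1.9000) / (-0.0429 − 0.5821)
   = 1.8707 − (0.001257)/(-0.625000) = 1.872711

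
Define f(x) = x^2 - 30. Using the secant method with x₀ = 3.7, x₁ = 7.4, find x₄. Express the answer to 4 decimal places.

5.4786

f(3.7) = -16.310000, f(7.4) = 24.760000
x₂ = 7.400000 − 24.760000·(7.400000 − 3.700000) / (24.760000 − (-16.310000)) = 7.400000 − (91.612000)/(41.070000) = 5.169369
f(5.169369) = -3.277620
x₃ = 5.169369 − (-3.277620)·(5.169369 − 7.400000) / (-3.277620 − 24.760000) = 5.169369 − (7.311160)/(-28.037620) = 5.430132
f(5.430132) = -0.513668
x₄ = 5.430132 − (-0.513668)·(5.430132 − 5.169369) / (-0.513668 − (-3.277620)) = 5.430132 − (-0.133945)/(2.763953) = 5.478593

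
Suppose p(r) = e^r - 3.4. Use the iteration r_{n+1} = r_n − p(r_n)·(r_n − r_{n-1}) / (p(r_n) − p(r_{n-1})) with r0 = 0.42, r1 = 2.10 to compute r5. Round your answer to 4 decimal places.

p(0.42) = -1.878038, p(2.10) = 4.766170
r2 = 2.100000 − 4.766170·(2.100000 − 0.420000) / (4.766170 − (-1.878038)) = 2.100000 − (8.007165)/(6.644208) = 0.894865
p(0.894865) = -0.952994
r3 = 0.894865 − (-0.952994)·(0.894865 − 2.100000) / (-0.952994 − 4.766170) = 0.894865 − (1.148486)/(-5.719164) = 1.095679
p(1.095679) = -0.408787
r4 = 1.095679 − (-0.408787)·(1.095679 − 0.894865) / (-0.408787 − (-0.952994)) = 1.095679 − (-0.082090)/(0.544207) = 1.246522
p(1.246522) = 0.078226
r5 = 1.246522 − 0.078226·(1.246522 − 1.095679) / (0.078226 − (-0.408787)) = 1.246522 − (0.011800)/(0.487013) = 1.222293

1.2223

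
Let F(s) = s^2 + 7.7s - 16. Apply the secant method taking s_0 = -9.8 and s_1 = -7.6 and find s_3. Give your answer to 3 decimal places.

F(-9.8) = 4.58000, F(-7.6) = -16.76000
s_2 = -7.60000 − (-16.76000)·(-7.60000 − (-9.80000)) / (-16.76000 − 4.58000) = -7.60000 − (-36.87200)/(-21.34000) = -9.32784
F(-9.32784) = -0.81582
s_3 = -9.32784 − (-0.81582)·(-9.32784 − (-7.60000)) / (-0.81582 − (-16.76000)) = -9.32784 − (1.40961)/(15.94418) = -9.41624

-9.416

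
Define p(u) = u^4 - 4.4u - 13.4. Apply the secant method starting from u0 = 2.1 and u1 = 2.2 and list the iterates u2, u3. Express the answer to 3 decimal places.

2.190, 2.191

p(2.1) = -3.19190, p(2.2) = 0.34560
u2 = 2.20000 − 0.34560·(2.20000 − 2.10000) / (0.34560 − (-3.19190)) = 2.20000 − (0.03456)/(3.53750) = 2.19023
p(2.19023) = -0.02476
u3 = 2.19023 − (-0.02476)·(2.19023 − 2.20000) / (-0.02476 − 0.34560) = 2.19023 − (0.00024)/(-0.37036) = 2.19088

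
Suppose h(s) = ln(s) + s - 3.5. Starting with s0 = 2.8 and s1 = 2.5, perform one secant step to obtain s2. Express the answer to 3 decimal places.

h(2.8) = 0.32962, h(2.5) = -0.08371
s2 = 2.50000 − (-0.08371)·(2.50000 − 2.80000) / (-0.08371 − 0.32962) = 2.50000 − (0.02511)/(-0.41333) = 2.56076

2.561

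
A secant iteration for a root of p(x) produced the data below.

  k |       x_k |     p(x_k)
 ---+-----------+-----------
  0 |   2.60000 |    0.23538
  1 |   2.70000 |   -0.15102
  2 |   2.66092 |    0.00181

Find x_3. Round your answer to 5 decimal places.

x_3 = 2.66092 − 0.00181·(2.66092 − 2.70000) / (0.00181 − (-0.15102))
   = 2.66092 − (-0.0000707)/(0.1528300) = 2.6613828

2.66138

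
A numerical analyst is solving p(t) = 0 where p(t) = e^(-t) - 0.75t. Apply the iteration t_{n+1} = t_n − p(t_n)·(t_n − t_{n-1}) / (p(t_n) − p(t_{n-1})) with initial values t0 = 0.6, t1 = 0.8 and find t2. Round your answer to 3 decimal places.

0.679

p(0.6) = 0.09881, p(0.8) = -0.15067
t2 = 0.80000 − (-0.15067)·(0.80000 − 0.60000) / (-0.15067 − 0.09881) = 0.80000 − (-0.03013)/(-0.24948) = 0.67921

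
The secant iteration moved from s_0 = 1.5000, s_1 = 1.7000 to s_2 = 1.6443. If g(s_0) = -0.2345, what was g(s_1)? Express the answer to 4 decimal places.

0.0905

The secant line through (1.5000, -0.2345) and (1.7000, g(s_1)) crosses zero at s_2 = 1.6443.
So (1.5000, -0.2345), (1.7000, g(s_1)), (1.6443, 0) are collinear:
g(s_1) = -0.2345 · (1.7000 − 1.6443) / (1.5000 − 1.6443) = -0.2345 · (0.055700)/(-0.144300) = 0.090517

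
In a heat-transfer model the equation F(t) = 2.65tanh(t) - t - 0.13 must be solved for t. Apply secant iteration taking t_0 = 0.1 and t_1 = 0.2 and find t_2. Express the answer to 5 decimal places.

F(0.1) = 0.0341202, F(0.2) = 0.1930446
t_2 = 0.2000000 − 0.1930446·(0.2000000 − 0.1000000) / (0.1930446 − 0.0341202) = 0.2000000 − (0.0193045)/(0.1589244) = 0.0785306

0.07853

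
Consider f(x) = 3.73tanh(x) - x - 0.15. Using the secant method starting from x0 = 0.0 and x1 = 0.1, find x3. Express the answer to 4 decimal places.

f(0.0) = -0.150000, f(0.1) = 0.121762
x2 = 0.100000 − 0.121762·(0.100000 − 0.000000) / (0.121762 − (-0.150000)) = 0.100000 − (0.012176)/(0.271762) = 0.055195
f(0.055195) = 0.000475
x3 = 0.055195 − 0.000475·(0.055195 − 0.100000) / (0.000475 − 0.121762) = 0.055195 − (-0.000021)/(-0.121287) = 0.055020

0.0550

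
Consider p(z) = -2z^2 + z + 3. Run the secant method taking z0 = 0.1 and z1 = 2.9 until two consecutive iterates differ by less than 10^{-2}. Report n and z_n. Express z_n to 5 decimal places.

p(0.1) = 3.0800000, p(2.9) = -10.9200000
z2 = 2.9000000 − (-10.9200000)·(2.8000000)/(-14.0000000) = 0.7160000;  |Δ| = 2.1840000
p(0.7160000) = 2.6906880
z3 = 0.7160000 − 2.6906880·(-2.1840000)/(13.6106880) = 1.1477535;  |Δ| = 0.4317535
p(1.1477535) = 1.5130772
z4 = 1.1477535 − 1.5130772·(0.4317535)/(-1.1776108) = 1.7025008;  |Δ| = 0.5547473
p(1.7025008) = -1.0945174
z5 = 1.7025008 − (-1.0945174)·(0.5547473)/(-2.6075946) = 1.4696500;  |Δ| = 0.2328508
p(1.4696500) = 0.1499077
z6 = 1.4696500 − 0.1499077·(-0.2328508)/(1.2444251) = 1.4977000;  |Δ| = 0.0280500
p(1.4977000) = 0.0114893
z7 = 1.4977000 − 0.0114893·(0.0280500)/(-0.1384184) = 1.5000283;  |Δ| = 0.0023283
|z7 − z6| = 0.0023283 < 10^{-2}

n = 7, z_n = 1.50003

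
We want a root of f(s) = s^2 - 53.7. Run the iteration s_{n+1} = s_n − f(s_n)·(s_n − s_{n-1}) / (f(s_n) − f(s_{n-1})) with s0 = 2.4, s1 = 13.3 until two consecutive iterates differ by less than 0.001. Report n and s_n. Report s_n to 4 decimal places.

f(2.4) = -47.940000, f(13.3) = 123.190000
s2 = 13.300000 − 123.190000·(10.900000)/(171.130000) = 5.453503;  |Δ| = 7.846497
f(5.453503) = -23.959303
s3 = 5.453503 − (-23.959303)·(-7.846497)/(-147.149303) = 6.731094;  |Δ| = 1.277591
f(6.731094) = -8.392374
s4 = 6.731094 − (-8.392374)·(1.277591)/(15.566929) = 7.419863;  |Δ| = 0.688769
f(7.419863) = 1.354368
s5 = 7.419863 − 1.354368·(0.688769)/(9.746742) = 7.324154;  |Δ| = 0.095709
f(7.324154) = -0.056761
s6 = 7.324154 − (-0.056761)·(-0.095709)/(-1.411129) = 7.328004;  |Δ| = 0.003850
f(7.328004) = -0.000354
s7 = 7.328004 − (-0.000354)·(0.003850)/(0.056407) = 7.328028;  |Δ| = 0.000024
|s7 − s6| = 0.000024 < 0.001

n = 7, s_n = 7.3280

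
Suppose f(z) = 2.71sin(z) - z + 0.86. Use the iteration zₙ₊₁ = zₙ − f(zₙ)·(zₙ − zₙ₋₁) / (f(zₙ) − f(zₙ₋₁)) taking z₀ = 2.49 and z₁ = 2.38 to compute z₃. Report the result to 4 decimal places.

f(2.49) = 0.013489, f(2.38) = 0.350103
z₂ = 2.380000 − 0.350103·(2.380000 − 2.490000) / (0.350103 − 0.013489) = 2.380000 − (-0.038511)/(0.336614) = 2.494408
f(2.494408) = -0.000433
z₃ = 2.494408 − (-0.000433)·(2.494408 − 2.380000) / (-0.000433 − 0.350103) = 2.494408 − (-0.000050)/(-0.350536) = 2.494267

2.4943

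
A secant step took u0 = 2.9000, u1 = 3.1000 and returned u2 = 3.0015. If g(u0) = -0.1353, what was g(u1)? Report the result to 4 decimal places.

0.1313

The secant line through (2.9000, -0.1353) and (3.1000, g(u1)) crosses zero at u2 = 3.0015.
So (2.9000, -0.1353), (3.1000, g(u1)), (3.0015, 0) are collinear:
g(u1) = -0.1353 · (3.1000 − 3.0015) / (2.9000 − 3.0015) = -0.1353 · (0.098500)/(-0.101500) = 0.131301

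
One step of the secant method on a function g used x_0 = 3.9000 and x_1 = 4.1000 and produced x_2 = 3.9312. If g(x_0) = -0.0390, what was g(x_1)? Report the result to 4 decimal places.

The secant line through (3.9000, -0.0390) and (4.1000, g(x_1)) crosses zero at x_2 = 3.9312.
So (3.9000, -0.0390), (4.1000, g(x_1)), (3.9312, 0) are collinear:
g(x_1) = -0.0390 · (4.1000 − 3.9312) / (3.9000 − 3.9312) = -0.0390 · (0.168800)/(-0.031200) = 0.211000

0.2110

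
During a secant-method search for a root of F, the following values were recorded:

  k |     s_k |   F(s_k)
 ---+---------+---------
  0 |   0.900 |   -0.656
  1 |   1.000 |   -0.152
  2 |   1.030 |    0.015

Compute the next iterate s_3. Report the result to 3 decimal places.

s_3 = 1.030 − 0.015·(1.030 − 1.000) / (0.015 − (-0.152))
   = 1.030 − (0.00045)/(0.16700) = 1.02731

1.027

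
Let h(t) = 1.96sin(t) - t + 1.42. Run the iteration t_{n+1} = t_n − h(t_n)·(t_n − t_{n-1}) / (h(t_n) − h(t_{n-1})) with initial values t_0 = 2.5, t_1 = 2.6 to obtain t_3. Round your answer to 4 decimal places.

2.5359

h(2.5) = 0.093005, h(2.6) = -0.169617
t_2 = 2.600000 − (-0.169617)·(2.600000 − 2.500000) / (-0.169617 − 0.093005) = 2.600000 − (-0.016962)/(-0.262623) = 2.535414
h(2.535414) = 0.001259
t_3 = 2.535414 − 0.001259·(2.535414 − 2.600000) / (0.001259 − (-0.169617)) = 2.535414 − (-0.000081)/(0.170876) = 2.535890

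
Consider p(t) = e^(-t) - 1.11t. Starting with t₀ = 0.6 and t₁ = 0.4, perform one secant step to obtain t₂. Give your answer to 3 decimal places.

0.532

p(0.6) = -0.11719, p(0.4) = 0.22632
t₂ = 0.40000 − 0.22632·(0.40000 − 0.60000) / (0.22632 − (-0.11719)) = 0.40000 − (-0.04526)/(0.34351) = 0.53177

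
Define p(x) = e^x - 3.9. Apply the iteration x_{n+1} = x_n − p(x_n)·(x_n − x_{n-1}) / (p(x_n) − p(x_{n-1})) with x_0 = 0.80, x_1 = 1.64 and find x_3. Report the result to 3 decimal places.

p(0.80) = -1.67446, p(1.64) = 1.25517
x_2 = 1.64000 − 1.25517·(1.64000 − 0.80000) / (1.25517 − (-1.67446)) = 1.64000 − (1.05434)/(2.92963) = 1.28011
p(1.28011) = -0.30296
x_3 = 1.28011 − (-0.30296)·(1.28011 − 1.64000) / (-0.30296 − 1.25517) = 1.28011 − (0.10903)/(-1.55813) = 1.35009

1.350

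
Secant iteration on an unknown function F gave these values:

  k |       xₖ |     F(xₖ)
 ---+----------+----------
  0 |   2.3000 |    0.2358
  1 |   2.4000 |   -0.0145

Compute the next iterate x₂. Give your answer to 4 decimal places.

2.3942

x₂ = 2.4000 − (-0.0145)·(2.4000 − 2.3000) / (-0.0145 − 0.2358)
   = 2.4000 − (-0.001450)/(-0.250300) = 2.394207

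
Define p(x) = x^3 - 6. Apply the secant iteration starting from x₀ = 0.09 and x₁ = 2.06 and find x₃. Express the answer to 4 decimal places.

p(0.09) = -5.999271, p(2.06) = 2.741816
x₂ = 2.060000 − 2.741816·(2.060000 − 0.090000) / (2.741816 − (-5.999271)) = 2.060000 − (5.401378)/(8.741087) = 1.442070
p(1.442070) = -3.001119
x₃ = 1.442070 − (-3.001119)·(1.442070 − 2.060000) / (-3.001119 − 2.741816) = 1.442070 − (1.854480)/(-5.742935) = 1.764985

1.7650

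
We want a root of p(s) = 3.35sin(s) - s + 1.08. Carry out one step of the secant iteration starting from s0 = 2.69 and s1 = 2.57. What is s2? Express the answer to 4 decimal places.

2.6522

p(2.69) = -0.148063, p(2.57) = 0.322257
s2 = 2.570000 − 0.322257·(2.570000 − 2.690000) / (0.322257 − (-0.148063)) = 2.570000 − (-0.038671)/(0.470320) = 2.652222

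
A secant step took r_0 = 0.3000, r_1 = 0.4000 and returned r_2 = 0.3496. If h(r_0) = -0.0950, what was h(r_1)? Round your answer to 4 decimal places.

0.0965

The secant line through (0.3000, -0.0950) and (0.4000, h(r_1)) crosses zero at r_2 = 0.3496.
So (0.3000, -0.0950), (0.4000, h(r_1)), (0.3496, 0) are collinear:
h(r_1) = -0.0950 · (0.4000 − 0.3496) / (0.3000 − 0.3496) = -0.0950 · (0.050400)/(-0.049600) = 0.096532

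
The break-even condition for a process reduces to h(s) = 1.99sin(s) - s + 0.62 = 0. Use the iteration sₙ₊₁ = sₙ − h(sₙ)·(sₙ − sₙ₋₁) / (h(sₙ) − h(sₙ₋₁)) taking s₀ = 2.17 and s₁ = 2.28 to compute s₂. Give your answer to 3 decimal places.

2.212

h(2.17) = 0.09331, h(2.28) = -0.14983
s₂ = 2.28000 − (-0.14983)·(2.28000 − 2.17000) / (-0.14983 − 0.09331) = 2.28000 − (-0.01648)/(-0.24314) = 2.21222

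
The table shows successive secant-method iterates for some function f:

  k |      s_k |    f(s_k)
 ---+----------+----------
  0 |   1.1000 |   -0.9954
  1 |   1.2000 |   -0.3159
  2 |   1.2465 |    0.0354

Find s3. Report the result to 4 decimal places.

1.2418

s3 = 1.2465 − 0.0354·(1.2465 − 1.2000) / (0.0354 − (-0.3159))
   = 1.2465 − (0.001646)/(0.351300) = 1.241814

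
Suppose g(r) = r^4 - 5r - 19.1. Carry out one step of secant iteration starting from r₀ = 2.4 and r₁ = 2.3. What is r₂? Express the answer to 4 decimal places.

g(2.4) = 2.077600, g(2.3) = -2.615900
r₂ = 2.300000 − (-2.615900)·(2.300000 − 2.400000) / (-2.615900 − 2.077600) = 2.300000 − (0.261590)/(-4.693500) = 2.355735

2.3557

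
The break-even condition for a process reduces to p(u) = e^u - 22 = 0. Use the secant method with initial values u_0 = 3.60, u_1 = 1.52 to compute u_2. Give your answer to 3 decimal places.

p(3.60) = 14.59823, p(1.52) = -17.42777
u_2 = 1.52000 − (-17.42777)·(1.52000 − 3.60000) / (-17.42777 − 14.59823) = 1.52000 − (36.24977)/(-32.02601) = 2.65189

2.652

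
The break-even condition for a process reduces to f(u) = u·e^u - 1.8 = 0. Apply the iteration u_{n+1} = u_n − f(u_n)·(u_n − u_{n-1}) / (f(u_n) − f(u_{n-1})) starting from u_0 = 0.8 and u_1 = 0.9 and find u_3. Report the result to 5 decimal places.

0.80484

f(0.8) = -0.0195673, f(0.9) = 0.4136428
u_2 = 0.9000000 − 0.4136428·(0.9000000 − 0.8000000) / (0.4136428 − (-0.0195673)) = 0.9000000 − (0.0413643)/(0.4332101) = 0.8045168
f(0.8045168) = -0.0014094
u_3 = 0.8045168 − (-0.0014094)·(0.8045168 − 0.9000000) / (-0.0014094 − 0.4136428) = 0.8045168 − (0.0001346)/(-0.4150522) = 0.8048410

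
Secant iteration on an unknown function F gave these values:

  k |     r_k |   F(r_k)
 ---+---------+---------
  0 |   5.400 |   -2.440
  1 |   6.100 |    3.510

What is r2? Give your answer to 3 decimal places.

r2 = 6.100 − 3.510·(6.100 − 5.400) / (3.510 − (-2.440))
   = 6.100 − (2.45700)/(5.95000) = 5.68706

5.687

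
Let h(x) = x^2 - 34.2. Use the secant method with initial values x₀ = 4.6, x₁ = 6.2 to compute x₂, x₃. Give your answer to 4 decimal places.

5.8074, 5.8469

h(4.6) = -13.040000, h(6.2) = 4.240000
x₂ = 6.200000 − 4.240000·(6.200000 − 4.600000) / (4.240000 − (-13.040000)) = 6.200000 − (6.784000)/(17.280000) = 5.807407
h(5.807407) = -0.474019
x₃ = 5.807407 − (-0.474019)·(5.807407 − 6.200000) / (-0.474019 − 4.240000) = 5.807407 − (0.186096)/(-4.714019) = 5.846885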